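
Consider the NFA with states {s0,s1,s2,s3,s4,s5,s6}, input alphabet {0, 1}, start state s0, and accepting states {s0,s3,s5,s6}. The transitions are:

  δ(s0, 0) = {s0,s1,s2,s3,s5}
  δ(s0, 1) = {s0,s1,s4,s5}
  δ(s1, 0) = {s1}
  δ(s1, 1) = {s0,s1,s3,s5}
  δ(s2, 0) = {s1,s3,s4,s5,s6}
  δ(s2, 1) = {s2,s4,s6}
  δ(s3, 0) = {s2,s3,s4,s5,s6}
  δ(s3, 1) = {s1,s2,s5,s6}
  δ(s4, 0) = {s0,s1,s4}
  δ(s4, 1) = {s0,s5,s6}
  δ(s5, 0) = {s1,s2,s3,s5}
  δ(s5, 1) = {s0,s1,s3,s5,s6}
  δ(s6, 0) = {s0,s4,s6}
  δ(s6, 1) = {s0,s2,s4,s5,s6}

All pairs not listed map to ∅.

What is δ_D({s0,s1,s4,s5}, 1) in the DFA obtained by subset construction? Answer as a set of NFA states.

δ(s0,1) = {s0,s1,s4,s5}; δ(s1,1) = {s0,s1,s3,s5}; δ(s4,1) = {s0,s5,s6}; δ(s5,1) = {s0,s1,s3,s5,s6}.
Union: {s0,s1,s3,s4,s5,s6}.

{s0,s1,s3,s4,s5,s6}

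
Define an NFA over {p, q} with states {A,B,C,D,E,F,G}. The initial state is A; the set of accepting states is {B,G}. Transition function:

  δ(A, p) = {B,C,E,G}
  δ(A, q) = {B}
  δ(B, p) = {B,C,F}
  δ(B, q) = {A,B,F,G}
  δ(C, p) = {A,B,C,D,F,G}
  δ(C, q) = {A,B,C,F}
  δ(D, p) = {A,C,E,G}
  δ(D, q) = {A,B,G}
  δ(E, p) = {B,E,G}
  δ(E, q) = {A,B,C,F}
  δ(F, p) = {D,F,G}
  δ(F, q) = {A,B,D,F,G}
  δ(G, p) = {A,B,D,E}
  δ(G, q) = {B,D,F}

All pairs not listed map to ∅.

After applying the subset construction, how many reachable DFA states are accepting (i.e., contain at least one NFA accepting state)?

7

Start state of the DFA: {A}.
{A} --p--> {B,C,E,G}  [new]
{A} --q--> {B}  [new]
{B,C,E,G} --p--> {A,B,C,D,E,F,G}  [new]
{B,C,E,G} --q--> {A,B,C,D,F,G}  [new]
{B} --p--> {B,C,F}  [new]
{B} --q--> {A,B,F,G}  [new]
{A,B,C,D,E,F,G} --p--> {A,B,C,D,E,F,G}  [seen]
{A,B,C,D,E,F,G} --q--> {A,B,C,D,F,G}  [seen]
{A,B,C,D,F,G} --p--> {A,B,C,D,E,F,G}  [seen]
{A,B,C,D,F,G} --q--> {A,B,C,D,F,G}  [seen]
{B,C,F} --p--> {A,B,C,D,F,G}  [seen]
{B,C,F} --q--> {A,B,C,D,F,G}  [seen]
{A,B,F,G} --p--> {A,B,C,D,E,F,G}  [seen]
{A,B,F,G} --q--> {A,B,D,F,G}  [new]
{A,B,D,F,G} --p--> {A,B,C,D,E,F,G}  [seen]
{A,B,D,F,G} --q--> {A,B,D,F,G}  [seen]
Reachable DFA states: {A}, {B,C,E,G}, {B}, {A,B,C,D,E,F,G}, {A,B,C,D,F,G}, {B,C,F}, {A,B,F,G}, {A,B,D,F,G}.
Accepting DFA states (contain an NFA accepting state): {B,C,E,G}, {B}, {A,B,C,D,E,F,G}, {A,B,C,D,F,G}, {B,C,F}, {A,B,F,G}, {A,B,D,F,G}.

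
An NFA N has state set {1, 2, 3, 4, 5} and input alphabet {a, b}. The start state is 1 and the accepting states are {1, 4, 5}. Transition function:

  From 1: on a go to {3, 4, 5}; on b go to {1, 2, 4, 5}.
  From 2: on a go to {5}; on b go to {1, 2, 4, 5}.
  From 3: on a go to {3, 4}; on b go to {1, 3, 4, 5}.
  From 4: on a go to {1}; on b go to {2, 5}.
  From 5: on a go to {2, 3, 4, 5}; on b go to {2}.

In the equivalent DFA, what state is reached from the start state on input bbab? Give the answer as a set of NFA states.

Start: {1}.
δ(1,b) = {1, 2, 4, 5}.
Union: {1, 2, 4, 5}.
After b: {1, 2, 4, 5}.
δ(1,b) = {1, 2, 4, 5}; δ(2,b) = {1, 2, 4, 5}; δ(4,b) = {2, 5}; δ(5,b) = {2}.
Union: {1, 2, 4, 5}.
After b: {1, 2, 4, 5}.
δ(1,a) = {3, 4, 5}; δ(2,a) = {5}; δ(4,a) = {1}; δ(5,a) = {2, 3, 4, 5}.
Union: {1, 2, 3, 4, 5}.
After a: {1, 2, 3, 4, 5}.
δ(1,b) = {1, 2, 4, 5}; δ(2,b) = {1, 2, 4, 5}; δ(3,b) = {1, 3, 4, 5}; δ(4,b) = {2, 5}; δ(5,b) = {2}.
Union: {1, 2, 3, 4, 5}.
After b: {1, 2, 3, 4, 5}.

{1, 2, 3, 4, 5}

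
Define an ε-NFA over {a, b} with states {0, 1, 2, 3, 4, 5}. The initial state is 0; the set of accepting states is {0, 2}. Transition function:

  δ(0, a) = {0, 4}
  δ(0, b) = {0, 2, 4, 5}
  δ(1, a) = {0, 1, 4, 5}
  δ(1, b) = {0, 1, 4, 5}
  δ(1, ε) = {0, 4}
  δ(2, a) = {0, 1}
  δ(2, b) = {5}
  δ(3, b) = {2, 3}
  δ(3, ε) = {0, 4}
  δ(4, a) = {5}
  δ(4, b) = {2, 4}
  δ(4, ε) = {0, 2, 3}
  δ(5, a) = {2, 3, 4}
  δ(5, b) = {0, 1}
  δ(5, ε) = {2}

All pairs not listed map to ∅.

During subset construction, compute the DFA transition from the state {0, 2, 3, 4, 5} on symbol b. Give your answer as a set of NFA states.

δ(0,b) = {0, 2, 4, 5}; δ(2,b) = {5}; δ(3,b) = {2, 3}; δ(4,b) = {2, 4}; δ(5,b) = {0, 1}.
Union: {0, 1, 2, 3, 4, 5}.

{0, 1, 2, 3, 4, 5}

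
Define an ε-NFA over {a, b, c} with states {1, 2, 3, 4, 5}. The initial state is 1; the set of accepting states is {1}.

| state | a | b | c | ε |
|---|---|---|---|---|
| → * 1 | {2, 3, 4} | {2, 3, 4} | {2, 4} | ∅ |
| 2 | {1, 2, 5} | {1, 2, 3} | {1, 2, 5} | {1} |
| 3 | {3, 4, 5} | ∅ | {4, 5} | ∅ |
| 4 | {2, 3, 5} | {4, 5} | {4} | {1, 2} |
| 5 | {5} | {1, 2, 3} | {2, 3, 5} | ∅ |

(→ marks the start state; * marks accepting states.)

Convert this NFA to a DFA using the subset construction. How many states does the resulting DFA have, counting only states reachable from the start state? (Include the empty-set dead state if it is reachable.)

5

Start state of the DFA: {1} (ε-closure of the NFA start).
{1} --a--> {1, 2, 3, 4}  [new]
{1} --b--> {1, 2, 3, 4}  [seen]
{1} --c--> {1, 2, 4}  [new]
{1, 2, 3, 4} --a--> {1, 2, 3, 4, 5}  [new]
{1, 2, 3, 4} --b--> {1, 2, 3, 4, 5}  [seen]
{1, 2, 3, 4} --c--> {1, 2, 4, 5}  [new]
{1, 2, 4} --a--> {1, 2, 3, 4, 5}  [seen]
{1, 2, 4} --b--> {1, 2, 3, 4, 5}  [seen]
{1, 2, 4} --c--> {1, 2, 4, 5}  [seen]
{1, 2, 3, 4, 5} --a--> {1, 2, 3, 4, 5}  [seen]
{1, 2, 3, 4, 5} --b--> {1, 2, 3, 4, 5}  [seen]
{1, 2, 3, 4, 5} --c--> {1, 2, 3, 4, 5}  [seen]
{1, 2, 4, 5} --a--> {1, 2, 3, 4, 5}  [seen]
{1, 2, 4, 5} --b--> {1, 2, 3, 4, 5}  [seen]
{1, 2, 4, 5} --c--> {1, 2, 3, 4, 5}  [seen]
Reachable DFA states: {1}, {1, 2, 3, 4}, {1, 2, 4}, {1, 2, 3, 4, 5}, {1, 2, 4, 5}.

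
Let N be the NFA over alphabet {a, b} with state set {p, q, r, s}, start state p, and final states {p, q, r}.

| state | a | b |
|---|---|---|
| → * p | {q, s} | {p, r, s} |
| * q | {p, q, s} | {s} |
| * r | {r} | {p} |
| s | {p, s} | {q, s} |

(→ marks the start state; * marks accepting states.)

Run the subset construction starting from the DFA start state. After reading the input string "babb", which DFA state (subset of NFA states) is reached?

Start: {p}.
δ(p,b) = {p, r, s}.
Union: {p, r, s}.
After b: {p, r, s}.
δ(p,a) = {q, s}; δ(r,a) = {r}; δ(s,a) = {p, s}.
Union: {p, q, r, s}.
After a: {p, q, r, s}.
δ(p,b) = {p, r, s}; δ(q,b) = {s}; δ(r,b) = {p}; δ(s,b) = {q, s}.
Union: {p, q, r, s}.
After b: {p, q, r, s}.
δ(p,b) = {p, r, s}; δ(q,b) = {s}; δ(r,b) = {p}; δ(s,b) = {q, s}.
Union: {p, q, r, s}.
After b: {p, q, r, s}.

{p, q, r, s}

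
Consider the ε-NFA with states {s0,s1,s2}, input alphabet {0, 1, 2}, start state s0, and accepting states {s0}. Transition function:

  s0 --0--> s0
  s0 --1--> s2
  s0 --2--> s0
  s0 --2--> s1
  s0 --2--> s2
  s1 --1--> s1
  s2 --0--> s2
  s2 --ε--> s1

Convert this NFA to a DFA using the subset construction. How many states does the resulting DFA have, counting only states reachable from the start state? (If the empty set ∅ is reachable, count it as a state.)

Start state of the DFA: {s0} (ε-closure of the NFA start).
{s0} --0--> {s0}  [seen]
{s0} --1--> {s1,s2}  [new]
{s0} --2--> {s0,s1,s2}  [new]
{s1,s2} --0--> {s1,s2}  [seen]
{s1,s2} --1--> {s1}  [new]
{s1,s2} --2--> ∅  [new]
{s0,s1,s2} --0--> {s0,s1,s2}  [seen]
{s0,s1,s2} --1--> {s1,s2}  [seen]
{s0,s1,s2} --2--> {s0,s1,s2}  [seen]
{s1} --0--> ∅  [seen]
{s1} --1--> {s1}  [seen]
{s1} --2--> ∅  [seen]
∅ --0--> ∅  [seen]
∅ --1--> ∅  [seen]
∅ --2--> ∅  [seen]
Reachable DFA states: {s0}, {s1,s2}, {s0,s1,s2}, {s1}, ∅.

5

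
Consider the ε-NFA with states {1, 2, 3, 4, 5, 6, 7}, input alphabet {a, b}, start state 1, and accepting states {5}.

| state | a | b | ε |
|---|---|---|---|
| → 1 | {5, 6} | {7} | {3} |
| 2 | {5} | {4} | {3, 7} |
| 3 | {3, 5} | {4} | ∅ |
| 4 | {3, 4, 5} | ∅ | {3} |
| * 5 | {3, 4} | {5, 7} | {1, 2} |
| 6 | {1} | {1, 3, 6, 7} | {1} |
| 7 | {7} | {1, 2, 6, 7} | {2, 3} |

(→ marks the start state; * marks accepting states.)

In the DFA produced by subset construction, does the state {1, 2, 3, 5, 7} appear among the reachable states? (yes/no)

Start state of the DFA: {1, 3} (ε-closure of the NFA start).
{1, 3} --a--> {1, 2, 3, 5, 6, 7}  [new]
{1, 3} --b--> {2, 3, 4, 7}  [new]
{1, 2, 3, 5, 6, 7} --a--> {1, 2, 3, 4, 5, 6, 7}  [new]
{1, 2, 3, 5, 6, 7} --b--> {1, 2, 3, 4, 5, 6, 7}  [seen]
{2, 3, 4, 7} --a--> {1, 2, 3, 4, 5, 7}  [new]
{2, 3, 4, 7} --b--> {1, 2, 3, 4, 6, 7}  [new]
{1, 2, 3, 4, 5, 6, 7} --a--> {1, 2, 3, 4, 5, 6, 7}  [seen]
{1, 2, 3, 4, 5, 6, 7} --b--> {1, 2, 3, 4, 5, 6, 7}  [seen]
{1, 2, 3, 4, 5, 7} --a--> {1, 2, 3, 4, 5, 6, 7}  [seen]
{1, 2, 3, 4, 5, 7} --b--> {1, 2, 3, 4, 5, 6, 7}  [seen]
{1, 2, 3, 4, 6, 7} --a--> {1, 2, 3, 4, 5, 6, 7}  [seen]
{1, 2, 3, 4, 6, 7} --b--> {1, 2, 3, 4, 6, 7}  [seen]
Reachable DFA states: {1, 3}, {1, 2, 3, 5, 6, 7}, {2, 3, 4, 7}, {1, 2, 3, 4, 5, 6, 7}, {1, 2, 3, 4, 5, 7}, {1, 2, 3, 4, 6, 7}.
{1, 2, 3, 5, 7} is not among them.

no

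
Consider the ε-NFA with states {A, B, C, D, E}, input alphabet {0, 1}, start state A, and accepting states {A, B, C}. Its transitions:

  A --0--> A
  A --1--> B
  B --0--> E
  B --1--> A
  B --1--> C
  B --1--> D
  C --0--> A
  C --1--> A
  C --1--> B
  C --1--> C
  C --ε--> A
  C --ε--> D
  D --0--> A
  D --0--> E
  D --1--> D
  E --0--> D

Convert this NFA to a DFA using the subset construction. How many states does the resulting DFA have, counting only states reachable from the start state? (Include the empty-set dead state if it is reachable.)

10

Start state of the DFA: {A} (ε-closure of the NFA start).
{A} --0--> {A}  [seen]
{A} --1--> {B}  [new]
{B} --0--> {E}  [new]
{B} --1--> {A, C, D}  [new]
{E} --0--> {D}  [new]
{E} --1--> ∅  [new]
{A, C, D} --0--> {A, E}  [new]
{A, C, D} --1--> {A, B, C, D}  [new]
{D} --0--> {A, E}  [seen]
{D} --1--> {D}  [seen]
∅ --0--> ∅  [seen]
∅ --1--> ∅  [seen]
{A, E} --0--> {A, D}  [new]
{A, E} --1--> {B}  [seen]
{A, B, C, D} --0--> {A, E}  [seen]
{A, B, C, D} --1--> {A, B, C, D}  [seen]
{A, D} --0--> {A, E}  [seen]
{A, D} --1--> {B, D}  [new]
{B, D} --0--> {A, E}  [seen]
{B, D} --1--> {A, C, D}  [seen]
Reachable DFA states: {A}, {B}, {E}, {A, C, D}, {D}, ∅, {A, E}, {A, B, C, D}, {A, D}, {B, D}.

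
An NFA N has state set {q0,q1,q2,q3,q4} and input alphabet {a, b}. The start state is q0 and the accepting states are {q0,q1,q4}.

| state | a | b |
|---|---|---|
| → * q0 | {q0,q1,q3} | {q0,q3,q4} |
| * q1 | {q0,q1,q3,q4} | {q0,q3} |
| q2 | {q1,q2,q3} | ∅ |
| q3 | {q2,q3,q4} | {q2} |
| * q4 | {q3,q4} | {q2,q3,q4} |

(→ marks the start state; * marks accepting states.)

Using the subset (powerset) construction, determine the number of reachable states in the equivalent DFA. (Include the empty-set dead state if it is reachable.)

5

Start state of the DFA: {q0}.
{q0} --a--> {q0,q1,q3}  [new]
{q0} --b--> {q0,q3,q4}  [new]
{q0,q1,q3} --a--> {q0,q1,q2,q3,q4}  [new]
{q0,q1,q3} --b--> {q0,q2,q3,q4}  [new]
{q0,q3,q4} --a--> {q0,q1,q2,q3,q4}  [seen]
{q0,q3,q4} --b--> {q0,q2,q3,q4}  [seen]
{q0,q1,q2,q3,q4} --a--> {q0,q1,q2,q3,q4}  [seen]
{q0,q1,q2,q3,q4} --b--> {q0,q2,q3,q4}  [seen]
{q0,q2,q3,q4} --a--> {q0,q1,q2,q3,q4}  [seen]
{q0,q2,q3,q4} --b--> {q0,q2,q3,q4}  [seen]
Reachable DFA states: {q0}, {q0,q1,q3}, {q0,q3,q4}, {q0,q1,q2,q3,q4}, {q0,q2,q3,q4}.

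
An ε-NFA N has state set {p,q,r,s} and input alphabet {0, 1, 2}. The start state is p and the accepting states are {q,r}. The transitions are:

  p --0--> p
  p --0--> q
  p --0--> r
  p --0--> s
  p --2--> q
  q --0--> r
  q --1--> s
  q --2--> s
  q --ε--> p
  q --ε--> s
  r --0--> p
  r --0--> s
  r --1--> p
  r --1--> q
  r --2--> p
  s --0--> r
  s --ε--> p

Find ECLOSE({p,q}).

{p,q,s}

Begin with {p,q}.
q →ε {p,s}; add s.
ε-closure = {p,q,s}.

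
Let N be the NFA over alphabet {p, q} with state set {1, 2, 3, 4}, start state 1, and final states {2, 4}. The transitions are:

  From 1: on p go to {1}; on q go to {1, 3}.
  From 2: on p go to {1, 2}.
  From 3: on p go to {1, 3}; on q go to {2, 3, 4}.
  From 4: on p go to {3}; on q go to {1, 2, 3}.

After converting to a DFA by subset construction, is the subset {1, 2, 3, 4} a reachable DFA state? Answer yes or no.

yes

Start state of the DFA: {1}.
{1} --p--> {1}  [seen]
{1} --q--> {1, 3}  [new]
{1, 3} --p--> {1, 3}  [seen]
{1, 3} --q--> {1, 2, 3, 4}  [new]
{1, 2, 3, 4} --p--> {1, 2, 3}  [new]
{1, 2, 3, 4} --q--> {1, 2, 3, 4}  [seen]
{1, 2, 3} --p--> {1, 2, 3}  [seen]
{1, 2, 3} --q--> {1, 2, 3, 4}  [seen]
Reachable DFA states: {1}, {1, 3}, {1, 2, 3, 4}, {1, 2, 3}.
{1, 2, 3, 4} is among them.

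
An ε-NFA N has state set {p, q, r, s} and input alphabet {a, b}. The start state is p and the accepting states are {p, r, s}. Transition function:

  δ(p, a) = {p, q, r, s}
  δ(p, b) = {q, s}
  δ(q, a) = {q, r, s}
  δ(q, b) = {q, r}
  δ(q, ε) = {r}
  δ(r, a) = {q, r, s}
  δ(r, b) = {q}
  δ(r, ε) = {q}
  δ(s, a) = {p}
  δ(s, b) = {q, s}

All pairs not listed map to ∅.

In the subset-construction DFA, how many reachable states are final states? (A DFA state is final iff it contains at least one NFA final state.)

3

Start state of the DFA: {p} (ε-closure of the NFA start).
{p} --a--> {p, q, r, s}  [new]
{p} --b--> {q, r, s}  [new]
{p, q, r, s} --a--> {p, q, r, s}  [seen]
{p, q, r, s} --b--> {q, r, s}  [seen]
{q, r, s} --a--> {p, q, r, s}  [seen]
{q, r, s} --b--> {q, r, s}  [seen]
Reachable DFA states: {p}, {p, q, r, s}, {q, r, s}.
Accepting DFA states (contain an NFA accepting state): {p}, {p, q, r, s}, {q, r, s}.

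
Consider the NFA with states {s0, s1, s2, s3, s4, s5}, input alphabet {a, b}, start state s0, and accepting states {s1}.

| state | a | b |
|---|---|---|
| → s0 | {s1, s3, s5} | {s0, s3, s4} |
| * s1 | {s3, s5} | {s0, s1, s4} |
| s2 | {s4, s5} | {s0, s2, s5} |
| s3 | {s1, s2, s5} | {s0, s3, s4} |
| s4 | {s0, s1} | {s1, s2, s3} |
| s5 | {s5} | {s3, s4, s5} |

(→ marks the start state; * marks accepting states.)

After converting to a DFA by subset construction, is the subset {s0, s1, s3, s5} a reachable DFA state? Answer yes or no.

no

Start state of the DFA: {s0}.
{s0} --a--> {s1, s3, s5}  [new]
{s0} --b--> {s0, s3, s4}  [new]
{s1, s3, s5} --a--> {s1, s2, s3, s5}  [new]
{s1, s3, s5} --b--> {s0, s1, s3, s4, s5}  [new]
{s0, s3, s4} --a--> {s0, s1, s2, s3, s5}  [new]
{s0, s3, s4} --b--> {s0, s1, s2, s3, s4}  [new]
{s1, s2, s3, s5} --a--> {s1, s2, s3, s4, s5}  [new]
{s1, s2, s3, s5} --b--> {s0, s1, s2, s3, s4, s5}  [new]
{s0, s1, s3, s4, s5} --a--> {s0, s1, s2, s3, s5}  [seen]
{s0, s1, s3, s4, s5} --b--> {s0, s1, s2, s3, s4, s5}  [seen]
{s0, s1, s2, s3, s5} --a--> {s1, s2, s3, s4, s5}  [seen]
{s0, s1, s2, s3, s5} --b--> {s0, s1, s2, s3, s4, s5}  [seen]
{s0, s1, s2, s3, s4} --a--> {s0, s1, s2, s3, s4, s5}  [seen]
{s0, s1, s2, s3, s4} --b--> {s0, s1, s2, s3, s4, s5}  [seen]
{s1, s2, s3, s4, s5} --a--> {s0, s1, s2, s3, s4, s5}  [seen]
{s1, s2, s3, s4, s5} --b--> {s0, s1, s2, s3, s4, s5}  [seen]
{s0, s1, s2, s3, s4, s5} --a--> {s0, s1, s2, s3, s4, s5}  [seen]
{s0, s1, s2, s3, s4, s5} --b--> {s0, s1, s2, s3, s4, s5}  [seen]
Reachable DFA states: {s0}, {s1, s3, s5}, {s0, s3, s4}, {s1, s2, s3, s5}, {s0, s1, s3, s4, s5}, {s0, s1, s2, s3, s5}, {s0, s1, s2, s3, s4}, {s1, s2, s3, s4, s5}, {s0, s1, s2, s3, s4, s5}.
{s0, s1, s3, s5} is not among them.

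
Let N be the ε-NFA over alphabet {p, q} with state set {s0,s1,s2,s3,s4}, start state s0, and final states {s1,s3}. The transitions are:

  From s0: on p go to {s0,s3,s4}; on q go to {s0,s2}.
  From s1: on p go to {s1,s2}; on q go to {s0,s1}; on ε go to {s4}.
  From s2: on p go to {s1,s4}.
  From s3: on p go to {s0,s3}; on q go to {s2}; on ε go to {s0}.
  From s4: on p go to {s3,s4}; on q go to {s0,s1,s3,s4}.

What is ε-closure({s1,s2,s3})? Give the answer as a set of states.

{s0,s1,s2,s3,s4}

Begin with {s1,s2,s3}.
s1 →ε {s4}; add s4.
s3 →ε {s0}; add s0.
ε-closure = {s0,s1,s2,s3,s4}.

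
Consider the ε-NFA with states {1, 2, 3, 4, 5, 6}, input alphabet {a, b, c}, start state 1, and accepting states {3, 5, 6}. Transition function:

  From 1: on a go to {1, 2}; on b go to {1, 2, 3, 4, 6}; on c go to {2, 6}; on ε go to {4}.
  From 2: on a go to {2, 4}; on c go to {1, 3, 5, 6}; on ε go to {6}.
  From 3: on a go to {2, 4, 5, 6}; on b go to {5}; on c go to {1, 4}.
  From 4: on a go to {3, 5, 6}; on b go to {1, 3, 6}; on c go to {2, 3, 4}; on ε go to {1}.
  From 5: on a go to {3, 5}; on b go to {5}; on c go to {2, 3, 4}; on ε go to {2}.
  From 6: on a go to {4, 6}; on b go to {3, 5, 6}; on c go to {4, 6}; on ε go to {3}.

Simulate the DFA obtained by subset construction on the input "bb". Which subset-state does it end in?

Start: {1, 4}.
δ(1,b) = {1, 2, 3, 4, 6}; δ(4,b) = {1, 3, 6}.
Union: {1, 2, 3, 4, 6}.
After b: {1, 2, 3, 4, 6}.
δ(1,b) = {1, 2, 3, 4, 6}; δ(2,b) = ∅; δ(3,b) = {5}; δ(4,b) = {1, 3, 6}; δ(6,b) = {3, 5, 6}.
Union: {1, 2, 3, 4, 5, 6}.
After b: {1, 2, 3, 4, 5, 6}.

{1, 2, 3, 4, 5, 6}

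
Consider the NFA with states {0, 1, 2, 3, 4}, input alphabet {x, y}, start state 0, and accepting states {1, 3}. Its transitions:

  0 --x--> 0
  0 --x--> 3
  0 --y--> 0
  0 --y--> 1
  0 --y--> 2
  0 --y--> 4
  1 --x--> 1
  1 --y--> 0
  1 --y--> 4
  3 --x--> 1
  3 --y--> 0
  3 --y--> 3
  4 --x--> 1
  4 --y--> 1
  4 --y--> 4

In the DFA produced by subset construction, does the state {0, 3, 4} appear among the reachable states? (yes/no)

Start state of the DFA: {0}.
{0} --x--> {0, 3}  [new]
{0} --y--> {0, 1, 2, 4}  [new]
{0, 3} --x--> {0, 1, 3}  [new]
{0, 3} --y--> {0, 1, 2, 3, 4}  [new]
{0, 1, 2, 4} --x--> {0, 1, 3}  [seen]
{0, 1, 2, 4} --y--> {0, 1, 2, 4}  [seen]
{0, 1, 3} --x--> {0, 1, 3}  [seen]
{0, 1, 3} --y--> {0, 1, 2, 3, 4}  [seen]
{0, 1, 2, 3, 4} --x--> {0, 1, 3}  [seen]
{0, 1, 2, 3, 4} --y--> {0, 1, 2, 3, 4}  [seen]
Reachable DFA states: {0}, {0, 3}, {0, 1, 2, 4}, {0, 1, 3}, {0, 1, 2, 3, 4}.
{0, 3, 4} is not among them.

no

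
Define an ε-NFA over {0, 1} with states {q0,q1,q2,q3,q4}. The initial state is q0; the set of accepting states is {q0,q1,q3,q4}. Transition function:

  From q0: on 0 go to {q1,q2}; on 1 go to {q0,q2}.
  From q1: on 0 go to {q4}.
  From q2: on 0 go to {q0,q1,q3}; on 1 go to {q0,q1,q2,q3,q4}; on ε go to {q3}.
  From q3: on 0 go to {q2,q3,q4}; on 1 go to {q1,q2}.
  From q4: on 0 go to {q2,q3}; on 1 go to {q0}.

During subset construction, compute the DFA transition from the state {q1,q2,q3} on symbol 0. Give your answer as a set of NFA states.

{q0,q1,q2,q3,q4}

δ(q1,0) = {q4}; δ(q2,0) = {q0,q1,q3}; δ(q3,0) = {q2,q3,q4}.
Union: {q0,q1,q2,q3,q4}.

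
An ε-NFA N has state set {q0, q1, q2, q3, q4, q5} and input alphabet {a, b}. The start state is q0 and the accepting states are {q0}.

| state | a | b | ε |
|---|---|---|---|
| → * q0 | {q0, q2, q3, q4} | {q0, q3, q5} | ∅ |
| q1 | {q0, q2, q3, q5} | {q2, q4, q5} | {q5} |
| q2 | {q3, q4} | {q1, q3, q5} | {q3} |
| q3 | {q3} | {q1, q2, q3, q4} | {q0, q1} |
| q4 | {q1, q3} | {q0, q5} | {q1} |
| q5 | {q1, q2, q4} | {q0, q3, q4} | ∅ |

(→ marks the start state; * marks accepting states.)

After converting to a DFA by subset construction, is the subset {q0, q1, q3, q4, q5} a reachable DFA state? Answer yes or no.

no

Start state of the DFA: {q0} (ε-closure of the NFA start).
{q0} --a--> {q0, q1, q2, q3, q4, q5}  [new]
{q0} --b--> {q0, q1, q3, q5}  [new]
{q0, q1, q2, q3, q4, q5} --a--> {q0, q1, q2, q3, q4, q5}  [seen]
{q0, q1, q2, q3, q4, q5} --b--> {q0, q1, q2, q3, q4, q5}  [seen]
{q0, q1, q3, q5} --a--> {q0, q1, q2, q3, q4, q5}  [seen]
{q0, q1, q3, q5} --b--> {q0, q1, q2, q3, q4, q5}  [seen]
Reachable DFA states: {q0}, {q0, q1, q2, q3, q4, q5}, {q0, q1, q3, q5}.
{q0, q1, q3, q4, q5} is not among them.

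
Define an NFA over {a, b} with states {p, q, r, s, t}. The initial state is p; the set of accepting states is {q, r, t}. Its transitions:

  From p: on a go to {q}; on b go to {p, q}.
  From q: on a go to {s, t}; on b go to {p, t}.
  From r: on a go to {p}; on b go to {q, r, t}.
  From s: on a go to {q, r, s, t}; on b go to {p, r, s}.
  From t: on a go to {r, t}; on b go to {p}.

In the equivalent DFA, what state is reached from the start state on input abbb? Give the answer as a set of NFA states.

Start: {p}.
δ(p,a) = {q}.
Union: {q}.
After a: {q}.
δ(q,b) = {p, t}.
Union: {p, t}.
After b: {p, t}.
δ(p,b) = {p, q}; δ(t,b) = {p}.
Union: {p, q}.
After b: {p, q}.
δ(p,b) = {p, q}; δ(q,b) = {p, t}.
Union: {p, q, t}.
After b: {p, q, t}.

{p, q, t}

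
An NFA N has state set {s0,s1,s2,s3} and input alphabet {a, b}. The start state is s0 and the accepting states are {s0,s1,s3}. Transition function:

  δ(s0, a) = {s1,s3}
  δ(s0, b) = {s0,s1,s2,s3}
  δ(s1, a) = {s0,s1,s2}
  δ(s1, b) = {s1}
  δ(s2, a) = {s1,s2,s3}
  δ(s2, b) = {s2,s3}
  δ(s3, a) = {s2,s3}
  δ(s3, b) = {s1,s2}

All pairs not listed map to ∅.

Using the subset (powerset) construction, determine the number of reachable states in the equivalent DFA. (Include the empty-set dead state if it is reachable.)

Start state of the DFA: {s0}.
{s0} --a--> {s1,s3}  [new]
{s0} --b--> {s0,s1,s2,s3}  [new]
{s1,s3} --a--> {s0,s1,s2,s3}  [seen]
{s1,s3} --b--> {s1,s2}  [new]
{s0,s1,s2,s3} --a--> {s0,s1,s2,s3}  [seen]
{s0,s1,s2,s3} --b--> {s0,s1,s2,s3}  [seen]
{s1,s2} --a--> {s0,s1,s2,s3}  [seen]
{s1,s2} --b--> {s1,s2,s3}  [new]
{s1,s2,s3} --a--> {s0,s1,s2,s3}  [seen]
{s1,s2,s3} --b--> {s1,s2,s3}  [seen]
Reachable DFA states: {s0}, {s1,s3}, {s0,s1,s2,s3}, {s1,s2}, {s1,s2,s3}.

5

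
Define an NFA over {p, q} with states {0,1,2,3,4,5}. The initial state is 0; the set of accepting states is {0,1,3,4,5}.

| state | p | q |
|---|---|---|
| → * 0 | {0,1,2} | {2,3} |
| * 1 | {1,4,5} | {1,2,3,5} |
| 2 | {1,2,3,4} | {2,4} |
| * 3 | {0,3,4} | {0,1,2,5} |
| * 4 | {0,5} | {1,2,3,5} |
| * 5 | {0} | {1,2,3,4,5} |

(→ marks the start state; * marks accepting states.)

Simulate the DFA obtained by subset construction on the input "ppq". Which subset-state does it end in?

Start: {0}.
δ(0,p) = {0,1,2}.
Union: {0,1,2}.
After p: {0,1,2}.
δ(0,p) = {0,1,2}; δ(1,p) = {1,4,5}; δ(2,p) = {1,2,3,4}.
Union: {0,1,2,3,4,5}.
After p: {0,1,2,3,4,5}.
δ(0,q) = {2,3}; δ(1,q) = {1,2,3,5}; δ(2,q) = {2,4}; δ(3,q) = {0,1,2,5}; δ(4,q) = {1,2,3,5}; δ(5,q) = {1,2,3,4,5}.
Union: {0,1,2,3,4,5}.
After q: {0,1,2,3,4,5}.

{0,1,2,3,4,5}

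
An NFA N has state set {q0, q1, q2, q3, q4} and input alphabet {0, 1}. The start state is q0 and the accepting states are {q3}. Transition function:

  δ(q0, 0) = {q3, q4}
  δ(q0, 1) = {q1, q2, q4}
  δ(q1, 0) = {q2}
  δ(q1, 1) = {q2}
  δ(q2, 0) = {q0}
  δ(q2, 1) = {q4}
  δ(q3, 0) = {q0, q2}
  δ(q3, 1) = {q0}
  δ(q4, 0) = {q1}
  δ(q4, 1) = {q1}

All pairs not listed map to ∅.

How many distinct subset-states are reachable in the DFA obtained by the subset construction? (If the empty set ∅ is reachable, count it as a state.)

11

Start state of the DFA: {q0}.
{q0} --0--> {q3, q4}  [new]
{q0} --1--> {q1, q2, q4}  [new]
{q3, q4} --0--> {q0, q1, q2}  [new]
{q3, q4} --1--> {q0, q1}  [new]
{q1, q2, q4} --0--> {q0, q1, q2}  [seen]
{q1, q2, q4} --1--> {q1, q2, q4}  [seen]
{q0, q1, q2} --0--> {q0, q2, q3, q4}  [new]
{q0, q1, q2} --1--> {q1, q2, q4}  [seen]
{q0, q1} --0--> {q2, q3, q4}  [new]
{q0, q1} --1--> {q1, q2, q4}  [seen]
{q0, q2, q3, q4} --0--> {q0, q1, q2, q3, q4}  [new]
{q0, q2, q3, q4} --1--> {q0, q1, q2, q4}  [new]
{q2, q3, q4} --0--> {q0, q1, q2}  [seen]
{q2, q3, q4} --1--> {q0, q1, q4}  [new]
{q0, q1, q2, q3, q4} --0--> {q0, q1, q2, q3, q4}  [seen]
{q0, q1, q2, q3, q4} --1--> {q0, q1, q2, q4}  [seen]
{q0, q1, q2, q4} --0--> {q0, q1, q2, q3, q4}  [seen]
{q0, q1, q2, q4} --1--> {q1, q2, q4}  [seen]
{q0, q1, q4} --0--> {q1, q2, q3, q4}  [new]
{q0, q1, q4} --1--> {q1, q2, q4}  [seen]
{q1, q2, q3, q4} --0--> {q0, q1, q2}  [seen]
{q1, q2, q3, q4} --1--> {q0, q1, q2, q4}  [seen]
Reachable DFA states: {q0}, {q3, q4}, {q1, q2, q4}, {q0, q1, q2}, {q0, q1}, {q0, q2, q3, q4}, {q2, q3, q4}, {q0, q1, q2, q3, q4}, {q0, q1, q2, q4}, {q0, q1, q4}, {q1, q2, q3, q4}.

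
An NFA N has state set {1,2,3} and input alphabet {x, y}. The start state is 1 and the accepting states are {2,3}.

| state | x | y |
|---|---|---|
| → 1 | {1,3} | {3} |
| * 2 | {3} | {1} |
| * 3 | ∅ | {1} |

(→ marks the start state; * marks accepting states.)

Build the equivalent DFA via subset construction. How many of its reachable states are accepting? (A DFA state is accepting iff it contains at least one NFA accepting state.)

Start state of the DFA: {1}.
{1} --x--> {1,3}  [new]
{1} --y--> {3}  [new]
{1,3} --x--> {1,3}  [seen]
{1,3} --y--> {1,3}  [seen]
{3} --x--> ∅  [new]
{3} --y--> {1}  [seen]
∅ --x--> ∅  [seen]
∅ --y--> ∅  [seen]
Reachable DFA states: {1}, {1,3}, {3}, ∅.
Accepting DFA states (contain an NFA accepting state): {1,3}, {3}.

2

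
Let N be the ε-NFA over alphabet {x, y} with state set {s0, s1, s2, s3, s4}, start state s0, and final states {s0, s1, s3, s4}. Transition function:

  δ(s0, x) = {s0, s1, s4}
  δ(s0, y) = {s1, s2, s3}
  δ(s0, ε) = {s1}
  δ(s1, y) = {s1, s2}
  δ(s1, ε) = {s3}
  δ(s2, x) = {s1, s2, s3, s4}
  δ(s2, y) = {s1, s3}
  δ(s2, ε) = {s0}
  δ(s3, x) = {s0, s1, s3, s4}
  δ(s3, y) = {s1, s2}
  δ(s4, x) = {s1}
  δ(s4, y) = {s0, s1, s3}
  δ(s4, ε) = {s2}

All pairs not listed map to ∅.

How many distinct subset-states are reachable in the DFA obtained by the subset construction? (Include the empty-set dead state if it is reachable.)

Start state of the DFA: {s0, s1, s3} (ε-closure of the NFA start).
{s0, s1, s3} --x--> {s0, s1, s2, s3, s4}  [new]
{s0, s1, s3} --y--> {s0, s1, s2, s3}  [new]
{s0, s1, s2, s3, s4} --x--> {s0, s1, s2, s3, s4}  [seen]
{s0, s1, s2, s3, s4} --y--> {s0, s1, s2, s3}  [seen]
{s0, s1, s2, s3} --x--> {s0, s1, s2, s3, s4}  [seen]
{s0, s1, s2, s3} --y--> {s0, s1, s2, s3}  [seen]
Reachable DFA states: {s0, s1, s3}, {s0, s1, s2, s3, s4}, {s0, s1, s2, s3}.

3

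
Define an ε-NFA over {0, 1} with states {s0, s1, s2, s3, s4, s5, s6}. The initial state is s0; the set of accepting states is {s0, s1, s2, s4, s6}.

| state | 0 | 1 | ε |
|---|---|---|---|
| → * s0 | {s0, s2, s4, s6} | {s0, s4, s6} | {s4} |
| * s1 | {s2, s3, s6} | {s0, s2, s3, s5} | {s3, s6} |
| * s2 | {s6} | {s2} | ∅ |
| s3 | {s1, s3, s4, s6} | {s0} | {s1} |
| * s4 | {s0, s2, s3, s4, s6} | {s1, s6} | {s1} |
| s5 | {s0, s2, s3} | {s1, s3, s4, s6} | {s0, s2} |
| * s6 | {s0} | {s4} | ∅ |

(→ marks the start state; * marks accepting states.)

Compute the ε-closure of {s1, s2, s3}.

Begin with {s1, s2, s3}.
s1 →ε {s3, s6}; add s6.
ε-closure = {s1, s2, s3, s6}.

{s1, s2, s3, s6}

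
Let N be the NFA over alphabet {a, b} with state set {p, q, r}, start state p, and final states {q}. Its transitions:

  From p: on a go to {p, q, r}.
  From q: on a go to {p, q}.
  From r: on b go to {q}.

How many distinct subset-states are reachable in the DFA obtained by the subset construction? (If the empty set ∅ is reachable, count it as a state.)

5

Start state of the DFA: {p}.
{p} --a--> {p, q, r}  [new]
{p} --b--> ∅  [new]
{p, q, r} --a--> {p, q, r}  [seen]
{p, q, r} --b--> {q}  [new]
∅ --a--> ∅  [seen]
∅ --b--> ∅  [seen]
{q} --a--> {p, q}  [new]
{q} --b--> ∅  [seen]
{p, q} --a--> {p, q, r}  [seen]
{p, q} --b--> ∅  [seen]
Reachable DFA states: {p}, {p, q, r}, ∅, {q}, {p, q}.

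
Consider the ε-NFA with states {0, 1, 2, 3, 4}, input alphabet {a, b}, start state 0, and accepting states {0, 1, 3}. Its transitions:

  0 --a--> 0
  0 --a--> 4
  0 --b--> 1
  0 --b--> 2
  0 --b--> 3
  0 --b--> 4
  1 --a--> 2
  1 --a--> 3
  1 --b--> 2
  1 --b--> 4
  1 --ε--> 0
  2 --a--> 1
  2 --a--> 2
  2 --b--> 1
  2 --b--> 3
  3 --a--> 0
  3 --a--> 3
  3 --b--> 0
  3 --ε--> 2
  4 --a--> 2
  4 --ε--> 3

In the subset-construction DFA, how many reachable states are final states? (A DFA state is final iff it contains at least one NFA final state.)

3

Start state of the DFA: {0} (ε-closure of the NFA start).
{0} --a--> {0, 2, 3, 4}  [new]
{0} --b--> {0, 1, 2, 3, 4}  [new]
{0, 2, 3, 4} --a--> {0, 1, 2, 3, 4}  [seen]
{0, 2, 3, 4} --b--> {0, 1, 2, 3, 4}  [seen]
{0, 1, 2, 3, 4} --a--> {0, 1, 2, 3, 4}  [seen]
{0, 1, 2, 3, 4} --b--> {0, 1, 2, 3, 4}  [seen]
Reachable DFA states: {0}, {0, 2, 3, 4}, {0, 1, 2, 3, 4}.
Accepting DFA states (contain an NFA accepting state): {0}, {0, 2, 3, 4}, {0, 1, 2, 3, 4}.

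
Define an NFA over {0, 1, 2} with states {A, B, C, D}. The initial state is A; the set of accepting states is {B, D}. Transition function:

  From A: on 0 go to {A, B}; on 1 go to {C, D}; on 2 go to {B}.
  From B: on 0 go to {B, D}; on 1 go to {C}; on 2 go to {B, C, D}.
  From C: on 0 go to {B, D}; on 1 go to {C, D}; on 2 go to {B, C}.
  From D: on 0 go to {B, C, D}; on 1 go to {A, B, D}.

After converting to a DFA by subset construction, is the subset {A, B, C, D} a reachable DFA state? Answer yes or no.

yes

Start state of the DFA: {A}.
{A} --0--> {A, B}  [new]
{A} --1--> {C, D}  [new]
{A} --2--> {B}  [new]
{A, B} --0--> {A, B, D}  [new]
{A, B} --1--> {C, D}  [seen]
{A, B} --2--> {B, C, D}  [new]
{C, D} --0--> {B, C, D}  [seen]
{C, D} --1--> {A, B, C, D}  [new]
{C, D} --2--> {B, C}  [new]
{B} --0--> {B, D}  [new]
{B} --1--> {C}  [new]
{B} --2--> {B, C, D}  [seen]
{A, B, D} --0--> {A, B, C, D}  [seen]
{A, B, D} --1--> {A, B, C, D}  [seen]
{A, B, D} --2--> {B, C, D}  [seen]
{B, C, D} --0--> {B, C, D}  [seen]
{B, C, D} --1--> {A, B, C, D}  [seen]
{B, C, D} --2--> {B, C, D}  [seen]
{A, B, C, D} --0--> {A, B, C, D}  [seen]
{A, B, C, D} --1--> {A, B, C, D}  [seen]
{A, B, C, D} --2--> {B, C, D}  [seen]
{B, C} --0--> {B, D}  [seen]
{B, C} --1--> {C, D}  [seen]
{B, C} --2--> {B, C, D}  [seen]
{B, D} --0--> {B, C, D}  [seen]
{B, D} --1--> {A, B, C, D}  [seen]
{B, D} --2--> {B, C, D}  [seen]
{C} --0--> {B, D}  [seen]
{C} --1--> {C, D}  [seen]
{C} --2--> {B, C}  [seen]
Reachable DFA states: {A}, {A, B}, {C, D}, {B}, {A, B, D}, {B, C, D}, {A, B, C, D}, {B, C}, {B, D}, {C}.
{A, B, C, D} is among them.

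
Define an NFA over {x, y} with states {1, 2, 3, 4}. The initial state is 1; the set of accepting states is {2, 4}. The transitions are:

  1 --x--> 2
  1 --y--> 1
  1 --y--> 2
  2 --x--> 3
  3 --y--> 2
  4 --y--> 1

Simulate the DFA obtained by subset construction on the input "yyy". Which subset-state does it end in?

{1, 2}

Start: {1}.
δ(1,y) = {1, 2}.
Union: {1, 2}.
After y: {1, 2}.
δ(1,y) = {1, 2}; δ(2,y) = ∅.
Union: {1, 2}.
After y: {1, 2}.
δ(1,y) = {1, 2}; δ(2,y) = ∅.
Union: {1, 2}.
After y: {1, 2}.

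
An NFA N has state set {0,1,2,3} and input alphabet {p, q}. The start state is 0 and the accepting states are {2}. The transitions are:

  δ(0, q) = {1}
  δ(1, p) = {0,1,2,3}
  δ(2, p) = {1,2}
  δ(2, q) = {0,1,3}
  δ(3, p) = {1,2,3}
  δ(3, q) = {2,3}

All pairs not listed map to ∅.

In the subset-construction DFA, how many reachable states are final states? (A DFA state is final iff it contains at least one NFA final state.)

1

Start state of the DFA: {0}.
{0} --p--> ∅  [new]
{0} --q--> {1}  [new]
∅ --p--> ∅  [seen]
∅ --q--> ∅  [seen]
{1} --p--> {0,1,2,3}  [new]
{1} --q--> ∅  [seen]
{0,1,2,3} --p--> {0,1,2,3}  [seen]
{0,1,2,3} --q--> {0,1,2,3}  [seen]
Reachable DFA states: {0}, ∅, {1}, {0,1,2,3}.
Accepting DFA states (contain an NFA accepting state): {0,1,2,3}.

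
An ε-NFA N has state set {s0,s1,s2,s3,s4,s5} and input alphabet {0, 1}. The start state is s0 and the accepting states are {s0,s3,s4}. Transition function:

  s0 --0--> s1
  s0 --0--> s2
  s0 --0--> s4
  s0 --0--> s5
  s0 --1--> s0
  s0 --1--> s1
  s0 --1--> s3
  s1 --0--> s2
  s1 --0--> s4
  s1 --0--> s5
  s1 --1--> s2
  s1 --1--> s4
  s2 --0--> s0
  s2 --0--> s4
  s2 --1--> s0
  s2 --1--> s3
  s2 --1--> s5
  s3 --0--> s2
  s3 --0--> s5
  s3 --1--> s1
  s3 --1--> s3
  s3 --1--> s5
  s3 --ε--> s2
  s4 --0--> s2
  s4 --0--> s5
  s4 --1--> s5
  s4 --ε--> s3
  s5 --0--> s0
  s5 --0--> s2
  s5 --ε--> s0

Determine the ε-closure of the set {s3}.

{s2,s3}

Begin with {s3}.
s3 →ε {s2}; add s2.
ε-closure = {s2,s3}.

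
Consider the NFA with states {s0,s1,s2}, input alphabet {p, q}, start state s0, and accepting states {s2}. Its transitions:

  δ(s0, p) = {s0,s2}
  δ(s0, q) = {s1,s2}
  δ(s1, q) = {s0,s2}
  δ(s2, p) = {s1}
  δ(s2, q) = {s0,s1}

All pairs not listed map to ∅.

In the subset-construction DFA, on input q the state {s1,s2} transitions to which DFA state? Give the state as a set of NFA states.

δ(s1,q) = {s0,s2}; δ(s2,q) = {s0,s1}.
Union: {s0,s1,s2}.

{s0,s1,s2}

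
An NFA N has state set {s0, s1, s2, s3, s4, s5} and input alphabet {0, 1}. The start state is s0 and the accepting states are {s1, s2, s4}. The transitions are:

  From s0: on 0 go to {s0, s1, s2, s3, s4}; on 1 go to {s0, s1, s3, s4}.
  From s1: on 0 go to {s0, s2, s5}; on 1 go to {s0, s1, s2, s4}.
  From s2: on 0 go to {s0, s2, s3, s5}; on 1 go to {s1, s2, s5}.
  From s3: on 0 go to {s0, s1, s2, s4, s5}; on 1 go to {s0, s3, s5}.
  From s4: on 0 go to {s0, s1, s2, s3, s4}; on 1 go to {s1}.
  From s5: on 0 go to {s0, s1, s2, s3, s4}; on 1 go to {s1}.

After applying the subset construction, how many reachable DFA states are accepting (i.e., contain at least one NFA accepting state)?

Start state of the DFA: {s0}.
{s0} --0--> {s0, s1, s2, s3, s4}  [new]
{s0} --1--> {s0, s1, s3, s4}  [new]
{s0, s1, s2, s3, s4} --0--> {s0, s1, s2, s3, s4, s5}  [new]
{s0, s1, s2, s3, s4} --1--> {s0, s1, s2, s3, s4, s5}  [seen]
{s0, s1, s3, s4} --0--> {s0, s1, s2, s3, s4, s5}  [seen]
{s0, s1, s3, s4} --1--> {s0, s1, s2, s3, s4, s5}  [seen]
{s0, s1, s2, s3, s4, s5} --0--> {s0, s1, s2, s3, s4, s5}  [seen]
{s0, s1, s2, s3, s4, s5} --1--> {s0, s1, s2, s3, s4, s5}  [seen]
Reachable DFA states: {s0}, {s0, s1, s2, s3, s4}, {s0, s1, s3, s4}, {s0, s1, s2, s3, s4, s5}.
Accepting DFA states (contain an NFA accepting state): {s0, s1, s2, s3, s4}, {s0, s1, s3, s4}, {s0, s1, s2, s3, s4, s5}.

3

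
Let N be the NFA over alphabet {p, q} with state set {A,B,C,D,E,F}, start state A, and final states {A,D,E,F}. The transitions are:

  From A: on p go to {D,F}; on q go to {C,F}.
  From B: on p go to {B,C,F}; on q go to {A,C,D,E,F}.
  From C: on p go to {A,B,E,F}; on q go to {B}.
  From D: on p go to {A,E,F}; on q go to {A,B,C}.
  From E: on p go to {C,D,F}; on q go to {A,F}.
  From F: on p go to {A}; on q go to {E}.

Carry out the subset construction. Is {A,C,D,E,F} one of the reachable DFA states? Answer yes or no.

yes

Start state of the DFA: {A}.
{A} --p--> {D,F}  [new]
{A} --q--> {C,F}  [new]
{D,F} --p--> {A,E,F}  [new]
{D,F} --q--> {A,B,C,E}  [new]
{C,F} --p--> {A,B,E,F}  [new]
{C,F} --q--> {B,E}  [new]
{A,E,F} --p--> {A,C,D,F}  [new]
{A,E,F} --q--> {A,C,E,F}  [new]
{A,B,C,E} --p--> {A,B,C,D,E,F}  [new]
{A,B,C,E} --q--> {A,B,C,D,E,F}  [seen]
{A,B,E,F} --p--> {A,B,C,D,F}  [new]
{A,B,E,F} --q--> {A,C,D,E,F}  [new]
{B,E} --p--> {B,C,D,F}  [new]
{B,E} --q--> {A,C,D,E,F}  [seen]
{A,C,D,F} --p--> {A,B,D,E,F}  [new]
{A,C,D,F} --q--> {A,B,C,E,F}  [new]
{A,C,E,F} --p--> {A,B,C,D,E,F}  [seen]
{A,C,E,F} --q--> {A,B,C,E,F}  [seen]
{A,B,C,D,E,F} --p--> {A,B,C,D,E,F}  [seen]
{A,B,C,D,E,F} --q--> {A,B,C,D,E,F}  [seen]
{A,B,C,D,F} --p--> {A,B,C,D,E,F}  [seen]
{A,B,C,D,F} --q--> {A,B,C,D,E,F}  [seen]
{A,C,D,E,F} --p--> {A,B,C,D,E,F}  [seen]
{A,C,D,E,F} --q--> {A,B,C,E,F}  [seen]
{B,C,D,F} --p--> {A,B,C,E,F}  [seen]
{B,C,D,F} --q--> {A,B,C,D,E,F}  [seen]
{A,B,D,E,F} --p--> {A,B,C,D,E,F}  [seen]
{A,B,D,E,F} --q--> {A,B,C,D,E,F}  [seen]
{A,B,C,E,F} --p--> {A,B,C,D,E,F}  [seen]
{A,B,C,E,F} --q--> {A,B,C,D,E,F}  [seen]
Reachable DFA states: {A}, {D,F}, {C,F}, {A,E,F}, {A,B,C,E}, {A,B,E,F}, {B,E}, {A,C,D,F}, {A,C,E,F}, {A,B,C,D,E,F}, {A,B,C,D,F}, {A,C,D,E,F}, {B,C,D,F}, {A,B,D,E,F}, {A,B,C,E,F}.
{A,C,D,E,F} is among them.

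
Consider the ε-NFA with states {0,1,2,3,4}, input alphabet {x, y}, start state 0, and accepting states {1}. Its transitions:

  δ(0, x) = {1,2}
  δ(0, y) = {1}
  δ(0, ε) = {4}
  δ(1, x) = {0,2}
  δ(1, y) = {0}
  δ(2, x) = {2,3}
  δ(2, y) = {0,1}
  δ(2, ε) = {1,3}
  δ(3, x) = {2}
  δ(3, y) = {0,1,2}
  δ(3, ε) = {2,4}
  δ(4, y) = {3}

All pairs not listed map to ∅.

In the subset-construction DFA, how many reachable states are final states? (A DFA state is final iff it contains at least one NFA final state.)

2

Start state of the DFA: {0,4} (ε-closure of the NFA start).
{0,4} --x--> {1,2,3,4}  [new]
{0,4} --y--> {1,2,3,4}  [seen]
{1,2,3,4} --x--> {0,1,2,3,4}  [new]
{1,2,3,4} --y--> {0,1,2,3,4}  [seen]
{0,1,2,3,4} --x--> {0,1,2,3,4}  [seen]
{0,1,2,3,4} --y--> {0,1,2,3,4}  [seen]
Reachable DFA states: {0,4}, {1,2,3,4}, {0,1,2,3,4}.
Accepting DFA states (contain an NFA accepting state): {1,2,3,4}, {0,1,2,3,4}.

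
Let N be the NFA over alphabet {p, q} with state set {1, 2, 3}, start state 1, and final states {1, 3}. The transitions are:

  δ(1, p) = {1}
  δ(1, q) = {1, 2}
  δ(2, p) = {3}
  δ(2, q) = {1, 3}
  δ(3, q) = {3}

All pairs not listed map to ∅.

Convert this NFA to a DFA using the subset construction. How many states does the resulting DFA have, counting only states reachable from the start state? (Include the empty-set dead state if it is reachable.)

4

Start state of the DFA: {1}.
{1} --p--> {1}  [seen]
{1} --q--> {1, 2}  [new]
{1, 2} --p--> {1, 3}  [new]
{1, 2} --q--> {1, 2, 3}  [new]
{1, 3} --p--> {1}  [seen]
{1, 3} --q--> {1, 2, 3}  [seen]
{1, 2, 3} --p--> {1, 3}  [seen]
{1, 2, 3} --q--> {1, 2, 3}  [seen]
Reachable DFA states: {1}, {1, 2}, {1, 3}, {1, 2, 3}.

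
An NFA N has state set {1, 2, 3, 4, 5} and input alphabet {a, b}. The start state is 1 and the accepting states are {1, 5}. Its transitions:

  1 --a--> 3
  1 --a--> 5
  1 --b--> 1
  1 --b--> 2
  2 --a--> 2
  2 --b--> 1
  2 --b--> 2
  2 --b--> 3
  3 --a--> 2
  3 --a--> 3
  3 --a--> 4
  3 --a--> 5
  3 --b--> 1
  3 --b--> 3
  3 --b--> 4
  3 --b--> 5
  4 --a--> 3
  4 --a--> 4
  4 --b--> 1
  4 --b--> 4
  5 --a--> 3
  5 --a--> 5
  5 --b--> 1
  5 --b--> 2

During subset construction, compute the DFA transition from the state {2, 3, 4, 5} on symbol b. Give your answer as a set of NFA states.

{1, 2, 3, 4, 5}

δ(2,b) = {1, 2, 3}; δ(3,b) = {1, 3, 4, 5}; δ(4,b) = {1, 4}; δ(5,b) = {1, 2}.
Union: {1, 2, 3, 4, 5}.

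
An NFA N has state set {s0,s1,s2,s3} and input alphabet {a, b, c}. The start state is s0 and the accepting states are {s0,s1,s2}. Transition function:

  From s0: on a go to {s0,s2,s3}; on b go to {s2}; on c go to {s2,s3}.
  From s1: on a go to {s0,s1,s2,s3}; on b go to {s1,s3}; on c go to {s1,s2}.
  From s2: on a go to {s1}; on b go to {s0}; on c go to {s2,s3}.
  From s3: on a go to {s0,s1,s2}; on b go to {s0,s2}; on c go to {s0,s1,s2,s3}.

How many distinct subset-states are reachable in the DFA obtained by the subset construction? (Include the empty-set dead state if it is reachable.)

Start state of the DFA: {s0}.
{s0} --a--> {s0,s2,s3}  [new]
{s0} --b--> {s2}  [new]
{s0} --c--> {s2,s3}  [new]
{s0,s2,s3} --a--> {s0,s1,s2,s3}  [new]
{s0,s2,s3} --b--> {s0,s2}  [new]
{s0,s2,s3} --c--> {s0,s1,s2,s3}  [seen]
{s2} --a--> {s1}  [new]
{s2} --b--> {s0}  [seen]
{s2} --c--> {s2,s3}  [seen]
{s2,s3} --a--> {s0,s1,s2}  [new]
{s2,s3} --b--> {s0,s2}  [seen]
{s2,s3} --c--> {s0,s1,s2,s3}  [seen]
{s0,s1,s2,s3} --a--> {s0,s1,s2,s3}  [seen]
{s0,s1,s2,s3} --b--> {s0,s1,s2,s3}  [seen]
{s0,s1,s2,s3} --c--> {s0,s1,s2,s3}  [seen]
{s0,s2} --a--> {s0,s1,s2,s3}  [seen]
{s0,s2} --b--> {s0,s2}  [seen]
{s0,s2} --c--> {s2,s3}  [seen]
{s1} --a--> {s0,s1,s2,s3}  [seen]
{s1} --b--> {s1,s3}  [new]
{s1} --c--> {s1,s2}  [new]
{s0,s1,s2} --a--> {s0,s1,s2,s3}  [seen]
{s0,s1,s2} --b--> {s0,s1,s2,s3}  [seen]
{s0,s1,s2} --c--> {s1,s2,s3}  [new]
{s1,s3} --a--> {s0,s1,s2,s3}  [seen]
{s1,s3} --b--> {s0,s1,s2,s3}  [seen]
{s1,s3} --c--> {s0,s1,s2,s3}  [seen]
{s1,s2} --a--> {s0,s1,s2,s3}  [seen]
{s1,s2} --b--> {s0,s1,s3}  [new]
{s1,s2} --c--> {s1,s2,s3}  [seen]
{s1,s2,s3} --a--> {s0,s1,s2,s3}  [seen]
{s1,s2,s3} --b--> {s0,s1,s2,s3}  [seen]
{s1,s2,s3} --c--> {s0,s1,s2,s3}  [seen]
{s0,s1,s3} --a--> {s0,s1,s2,s3}  [seen]
{s0,s1,s3} --b--> {s0,s1,s2,s3}  [seen]
{s0,s1,s3} --c--> {s0,s1,s2,s3}  [seen]
Reachable DFA states: {s0}, {s0,s2,s3}, {s2}, {s2,s3}, {s0,s1,s2,s3}, {s0,s2}, {s1}, {s0,s1,s2}, {s1,s3}, {s1,s2}, {s1,s2,s3}, {s0,s1,s3}.

12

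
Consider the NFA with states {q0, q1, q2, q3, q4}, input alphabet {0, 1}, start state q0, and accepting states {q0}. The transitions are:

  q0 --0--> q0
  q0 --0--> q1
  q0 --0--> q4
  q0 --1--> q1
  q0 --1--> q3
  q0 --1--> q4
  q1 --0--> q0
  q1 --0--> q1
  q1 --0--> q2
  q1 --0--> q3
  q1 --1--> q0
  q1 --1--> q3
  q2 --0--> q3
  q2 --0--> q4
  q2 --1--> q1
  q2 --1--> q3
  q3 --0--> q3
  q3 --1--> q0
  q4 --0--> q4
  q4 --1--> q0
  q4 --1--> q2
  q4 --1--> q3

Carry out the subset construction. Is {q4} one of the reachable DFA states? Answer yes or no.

no

Start state of the DFA: {q0}.
{q0} --0--> {q0, q1, q4}  [new]
{q0} --1--> {q1, q3, q4}  [new]
{q0, q1, q4} --0--> {q0, q1, q2, q3, q4}  [new]
{q0, q1, q4} --1--> {q0, q1, q2, q3, q4}  [seen]
{q1, q3, q4} --0--> {q0, q1, q2, q3, q4}  [seen]
{q1, q3, q4} --1--> {q0, q2, q3}  [new]
{q0, q1, q2, q3, q4} --0--> {q0, q1, q2, q3, q4}  [seen]
{q0, q1, q2, q3, q4} --1--> {q0, q1, q2, q3, q4}  [seen]
{q0, q2, q3} --0--> {q0, q1, q3, q4}  [new]
{q0, q2, q3} --1--> {q0, q1, q3, q4}  [seen]
{q0, q1, q3, q4} --0--> {q0, q1, q2, q3, q4}  [seen]
{q0, q1, q3, q4} --1--> {q0, q1, q2, q3, q4}  [seen]
Reachable DFA states: {q0}, {q0, q1, q4}, {q1, q3, q4}, {q0, q1, q2, q3, q4}, {q0, q2, q3}, {q0, q1, q3, q4}.
{q4} is not among them.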